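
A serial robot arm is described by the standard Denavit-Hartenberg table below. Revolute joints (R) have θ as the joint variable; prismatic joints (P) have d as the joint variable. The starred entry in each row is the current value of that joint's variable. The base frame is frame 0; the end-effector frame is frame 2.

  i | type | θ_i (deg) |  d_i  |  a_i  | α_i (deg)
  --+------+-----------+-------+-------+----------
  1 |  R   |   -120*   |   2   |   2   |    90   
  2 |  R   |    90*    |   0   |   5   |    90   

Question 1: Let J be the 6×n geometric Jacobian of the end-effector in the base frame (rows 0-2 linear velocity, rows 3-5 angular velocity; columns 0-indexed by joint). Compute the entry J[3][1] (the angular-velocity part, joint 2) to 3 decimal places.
-0.866

axis z_1 = (-0.8660,0.5000,0.0000); lever o_n−o_1 = (0.0000,-0.0000,5.0000)
cross product → J_v[:, 1] = (2.5000,4.3301,0.0000)
J_ω[:, 1] = z_1
entry J[3][1] = -0.8660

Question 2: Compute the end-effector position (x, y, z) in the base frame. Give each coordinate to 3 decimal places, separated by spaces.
-1.000 -1.732 7.000

after link 1: o_1 = (-1.0000, -1.7321, 2.0000)
after link 2: o_2 = (-1.0000, -1.7321, 7.0000)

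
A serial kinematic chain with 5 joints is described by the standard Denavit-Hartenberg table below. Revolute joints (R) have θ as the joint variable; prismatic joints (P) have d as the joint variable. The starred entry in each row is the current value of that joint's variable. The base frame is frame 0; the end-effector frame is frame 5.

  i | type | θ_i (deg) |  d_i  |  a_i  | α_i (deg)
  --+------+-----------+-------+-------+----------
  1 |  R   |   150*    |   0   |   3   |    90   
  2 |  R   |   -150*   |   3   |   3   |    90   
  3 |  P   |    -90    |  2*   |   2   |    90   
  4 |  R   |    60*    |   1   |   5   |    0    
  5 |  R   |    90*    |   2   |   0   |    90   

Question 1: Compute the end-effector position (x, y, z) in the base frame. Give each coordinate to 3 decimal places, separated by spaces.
after link 1: o_1 = (-2.5981, 1.5000, 0.0000)
after link 2: o_2 = (1.1519, 2.7990, -1.5000)
after link 3: o_3 = (1.0179, 0.5670, 0.2321)
after link 4: o_4 = (0.8929, -2.2476, 4.4821)
after link 5: o_5 = (-0.6071, -1.3816, 5.4821)

-0.607 -1.382 5.482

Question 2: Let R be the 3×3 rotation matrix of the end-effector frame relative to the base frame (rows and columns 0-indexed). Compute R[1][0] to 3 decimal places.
0.625

End-effector x-axis (col 0 of R) = (0.6495,0.6250,0.4330)
R[1][0] = 0.6250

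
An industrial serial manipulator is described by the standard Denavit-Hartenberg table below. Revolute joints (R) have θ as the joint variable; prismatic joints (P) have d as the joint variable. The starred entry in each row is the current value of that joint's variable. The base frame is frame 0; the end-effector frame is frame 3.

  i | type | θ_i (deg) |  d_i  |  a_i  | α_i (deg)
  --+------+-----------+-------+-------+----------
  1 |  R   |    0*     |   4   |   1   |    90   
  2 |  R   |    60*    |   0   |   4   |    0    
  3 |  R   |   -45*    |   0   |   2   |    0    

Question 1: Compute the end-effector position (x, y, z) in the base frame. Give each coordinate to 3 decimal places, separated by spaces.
4.932 0.000 7.982

after link 1: o_1 = (1.0000, 0.0000, 4.0000)
after link 2: o_2 = (3.0000, 0.0000, 7.4641)
after link 3: o_3 = (4.9319, 0.0000, 7.9817)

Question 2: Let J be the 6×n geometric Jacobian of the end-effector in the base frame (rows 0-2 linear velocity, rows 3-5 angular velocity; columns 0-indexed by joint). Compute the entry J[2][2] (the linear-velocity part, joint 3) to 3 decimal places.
1.932

axis z_2 = (0.0000,-1.0000,0.0000); lever o_n−o_2 = (1.9319,0.0000,0.5176)
cross product → J_v[:, 2] = (-0.5176,0.0000,1.9319)
J_ω[:, 2] = z_2
entry J[2][2] = 1.9319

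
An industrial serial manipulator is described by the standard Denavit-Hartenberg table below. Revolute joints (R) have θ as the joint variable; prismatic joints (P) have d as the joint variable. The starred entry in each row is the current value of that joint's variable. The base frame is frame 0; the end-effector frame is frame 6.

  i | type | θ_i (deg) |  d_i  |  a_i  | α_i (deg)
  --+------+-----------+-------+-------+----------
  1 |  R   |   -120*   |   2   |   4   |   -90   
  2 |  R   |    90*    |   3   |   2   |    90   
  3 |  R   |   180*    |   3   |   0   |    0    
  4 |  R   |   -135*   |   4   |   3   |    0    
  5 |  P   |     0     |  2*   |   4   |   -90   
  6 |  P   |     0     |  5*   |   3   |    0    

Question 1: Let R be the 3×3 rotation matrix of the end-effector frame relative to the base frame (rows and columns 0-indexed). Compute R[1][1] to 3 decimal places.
End-effector y-axis (col 1 of R) = (0.5000,0.8660,-0.0000)
R[1][1] = 0.8660

0.866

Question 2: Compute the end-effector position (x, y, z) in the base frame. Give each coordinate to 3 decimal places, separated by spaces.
after link 1: o_1 = (-2.0000, -3.4641, 2.0000)
after link 2: o_2 = (0.5981, -4.9641, 0.0000)
after link 3: o_3 = (-0.9019, -7.5622, 0.0000)
after link 4: o_4 = (-1.0648, -12.0869, -2.1213)
after link 5: o_5 = (0.3847, -15.2332, -4.9497)
after link 6: o_6 = (5.2837, -18.0616, -3.5355)

5.284 -18.062 -3.536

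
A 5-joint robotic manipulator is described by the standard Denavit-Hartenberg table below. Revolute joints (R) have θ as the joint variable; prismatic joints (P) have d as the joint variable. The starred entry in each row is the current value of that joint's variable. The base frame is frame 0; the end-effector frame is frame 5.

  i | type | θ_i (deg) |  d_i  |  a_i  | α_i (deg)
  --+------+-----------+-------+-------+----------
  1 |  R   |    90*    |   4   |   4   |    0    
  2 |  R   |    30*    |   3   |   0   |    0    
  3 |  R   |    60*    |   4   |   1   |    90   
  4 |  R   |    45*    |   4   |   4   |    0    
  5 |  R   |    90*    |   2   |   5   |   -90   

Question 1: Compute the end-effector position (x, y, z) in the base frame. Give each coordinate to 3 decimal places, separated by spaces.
-0.293 10.000 17.364

after link 1: o_1 = (0.0000, 4.0000, 4.0000)
after link 2: o_2 = (0.0000, 4.0000, 7.0000)
after link 3: o_3 = (-1.0000, 4.0000, 11.0000)
after link 4: o_4 = (-3.8284, 8.0000, 13.8284)
after link 5: o_5 = (-0.2929, 10.0000, 17.3640)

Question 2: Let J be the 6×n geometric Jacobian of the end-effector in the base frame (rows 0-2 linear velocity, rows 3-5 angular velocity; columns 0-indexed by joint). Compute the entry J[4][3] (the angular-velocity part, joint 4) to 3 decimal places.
1.000

axis z_3 = (0.0000,1.0000,0.0000); lever o_n−o_3 = (0.7071,6.0000,6.3640)
cross product → J_v[:, 3] = (6.3640,-0.0000,-0.7071)
J_ω[:, 3] = z_3
entry J[4][3] = 1.0000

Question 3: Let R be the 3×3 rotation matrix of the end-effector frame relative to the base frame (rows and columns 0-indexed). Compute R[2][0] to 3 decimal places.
0.707

End-effector x-axis (col 0 of R) = (0.7071,-0.0000,0.7071)
R[2][0] = 0.7071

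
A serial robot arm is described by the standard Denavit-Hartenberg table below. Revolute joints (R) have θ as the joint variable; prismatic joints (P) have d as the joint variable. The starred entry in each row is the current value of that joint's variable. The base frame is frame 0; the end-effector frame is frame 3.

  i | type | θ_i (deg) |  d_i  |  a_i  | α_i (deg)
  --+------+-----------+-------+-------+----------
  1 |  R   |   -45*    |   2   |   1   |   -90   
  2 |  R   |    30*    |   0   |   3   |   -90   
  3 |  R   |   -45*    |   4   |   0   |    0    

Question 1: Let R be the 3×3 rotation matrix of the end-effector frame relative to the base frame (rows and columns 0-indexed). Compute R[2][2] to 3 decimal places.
End-effector z-axis (col 2 of R) = (-0.3536,0.3536,-0.8660)
R[2][2] = -0.8660

-0.866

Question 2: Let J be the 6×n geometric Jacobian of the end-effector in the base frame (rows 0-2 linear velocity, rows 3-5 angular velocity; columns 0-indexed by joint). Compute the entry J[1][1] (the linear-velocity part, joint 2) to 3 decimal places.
3.510

axis z_1 = (0.7071,0.7071,0.0000); lever o_n−o_1 = (0.4229,-0.4229,-4.9641)
cross product → J_v[:, 1] = (-3.5101,3.5101,-0.5981)
J_ω[:, 1] = z_1
entry J[1][1] = 3.5101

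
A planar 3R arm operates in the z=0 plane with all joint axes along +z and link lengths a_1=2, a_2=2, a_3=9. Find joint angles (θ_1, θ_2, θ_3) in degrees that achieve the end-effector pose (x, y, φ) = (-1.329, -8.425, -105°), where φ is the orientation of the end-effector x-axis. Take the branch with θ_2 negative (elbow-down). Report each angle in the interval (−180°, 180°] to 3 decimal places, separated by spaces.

90.008 -149.986 -45.022

wrist centre = target − a_3·(cos φ, sin φ) = (1.0004, 0.2683)
cos θ_2 = (1.0727−2²−2²)/(2·2·2) = -0.8659; θ_2 = -149.9864° (elbow-down)
β = atan2(0.2683,1.0004) = 15.0152°; ψ = atan2(-1.0004,0.2682) = -74.9932°
θ_1 = β − ψ = 90.0084°
θ_3 = φ − θ_1 − θ_2 = -45.0220° (wrapped to (-180°,180°])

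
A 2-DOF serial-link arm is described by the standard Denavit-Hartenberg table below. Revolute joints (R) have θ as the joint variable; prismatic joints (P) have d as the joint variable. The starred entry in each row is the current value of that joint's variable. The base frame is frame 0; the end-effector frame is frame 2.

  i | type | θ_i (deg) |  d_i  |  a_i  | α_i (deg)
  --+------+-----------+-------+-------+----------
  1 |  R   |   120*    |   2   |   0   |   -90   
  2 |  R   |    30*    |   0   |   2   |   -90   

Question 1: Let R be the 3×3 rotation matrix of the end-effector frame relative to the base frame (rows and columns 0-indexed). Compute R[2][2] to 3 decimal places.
-0.866

End-effector z-axis (col 2 of R) = (0.2500,-0.4330,-0.8660)
R[2][2] = -0.8660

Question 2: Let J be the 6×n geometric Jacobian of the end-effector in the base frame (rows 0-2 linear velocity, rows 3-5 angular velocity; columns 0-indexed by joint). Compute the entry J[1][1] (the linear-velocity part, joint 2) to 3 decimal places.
axis z_1 = (-0.8660,-0.5000,0.0000); lever o_n−o_1 = (-0.8660,1.5000,-1.0000)
cross product → J_v[:, 1] = (0.5000,-0.8660,-1.7321)
J_ω[:, 1] = z_1
entry J[1][1] = -0.8660

-0.866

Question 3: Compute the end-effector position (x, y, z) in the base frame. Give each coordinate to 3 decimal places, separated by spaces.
after link 1: o_1 = (0.0000, 0.0000, 2.0000)
after link 2: o_2 = (-0.8660, 1.5000, 1.0000)

-0.866 1.500 1.000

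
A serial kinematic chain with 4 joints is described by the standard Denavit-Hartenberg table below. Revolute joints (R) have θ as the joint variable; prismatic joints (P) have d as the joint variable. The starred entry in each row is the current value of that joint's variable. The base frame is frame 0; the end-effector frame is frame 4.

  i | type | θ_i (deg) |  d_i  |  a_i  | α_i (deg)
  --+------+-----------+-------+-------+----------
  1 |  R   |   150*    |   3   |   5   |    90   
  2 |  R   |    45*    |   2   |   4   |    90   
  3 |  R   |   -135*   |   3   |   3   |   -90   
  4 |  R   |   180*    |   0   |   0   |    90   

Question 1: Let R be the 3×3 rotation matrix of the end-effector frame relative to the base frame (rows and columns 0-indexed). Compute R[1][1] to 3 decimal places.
-0.362

End-effector y-axis (col 1 of R) = (-0.7866,-0.3624,0.5000)
R[1][1] = -0.3624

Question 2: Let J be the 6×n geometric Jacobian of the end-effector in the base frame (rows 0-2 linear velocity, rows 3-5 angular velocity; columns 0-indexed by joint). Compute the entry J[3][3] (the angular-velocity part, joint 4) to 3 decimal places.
-0.787

axis z_3 = (-0.7866,-0.3624,0.5000); lever o_n−o_3 = (0.0000,0.0000,0.0000)
cross product → J_v[:, 3] = (-0.0000,0.0000,0.0000)
J_ω[:, 3] = z_3
entry J[3][3] = -0.7866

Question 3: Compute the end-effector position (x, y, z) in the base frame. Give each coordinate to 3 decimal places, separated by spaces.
-7.378 4.120 2.207

after link 1: o_1 = (-4.3301, 2.5000, 3.0000)
after link 2: o_2 = (-5.7796, 5.6463, 5.8284)
after link 3: o_3 = (-7.3784, 4.1198, 2.2071)
after link 4: o_4 = (-7.3784, 4.1198, 2.2071)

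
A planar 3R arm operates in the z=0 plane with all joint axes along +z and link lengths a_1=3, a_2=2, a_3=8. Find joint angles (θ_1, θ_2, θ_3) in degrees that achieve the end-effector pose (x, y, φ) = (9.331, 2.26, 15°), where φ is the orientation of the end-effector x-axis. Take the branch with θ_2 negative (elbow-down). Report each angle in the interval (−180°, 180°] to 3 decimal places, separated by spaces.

44.998 -150.003 120.004

wrist centre = target − a_3·(cos φ, sin φ) = (1.6036, 0.1894)
cos θ_2 = (2.6074−3²−2²)/(2·3·2) = -0.8660; θ_2 = -150.0028° (elbow-down)
β = atan2(0.1894,1.6036) = 6.7377°; ψ = atan2(-0.9999,1.2679) = -38.2607°
θ_1 = β − ψ = 44.9983°
θ_3 = φ − θ_1 − θ_2 = 120.0045° (wrapped to (-180°,180°])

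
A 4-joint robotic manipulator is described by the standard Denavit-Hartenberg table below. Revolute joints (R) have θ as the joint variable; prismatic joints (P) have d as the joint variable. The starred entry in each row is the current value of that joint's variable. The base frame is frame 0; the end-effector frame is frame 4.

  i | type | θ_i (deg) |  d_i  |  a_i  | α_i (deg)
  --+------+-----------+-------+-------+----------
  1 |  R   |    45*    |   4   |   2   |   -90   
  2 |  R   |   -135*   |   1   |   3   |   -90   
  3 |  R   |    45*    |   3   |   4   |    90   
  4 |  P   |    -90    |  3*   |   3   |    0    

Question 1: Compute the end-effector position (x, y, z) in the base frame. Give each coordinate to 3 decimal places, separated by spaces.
-2.768 -2.354 9.621

after link 1: o_1 = (1.4142, 1.4142, 4.0000)
after link 2: o_2 = (-0.7929, 0.6213, 6.1213)
after link 3: o_3 = (1.2929, -1.2929, 10.2426)
after link 4: o_4 = (-2.7678, -2.3536, 9.6213)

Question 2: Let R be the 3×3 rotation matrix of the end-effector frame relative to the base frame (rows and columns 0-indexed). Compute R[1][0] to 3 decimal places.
-0.500

End-effector x-axis (col 0 of R) = (-0.5000,-0.5000,-0.7071)
R[1][0] = -0.5000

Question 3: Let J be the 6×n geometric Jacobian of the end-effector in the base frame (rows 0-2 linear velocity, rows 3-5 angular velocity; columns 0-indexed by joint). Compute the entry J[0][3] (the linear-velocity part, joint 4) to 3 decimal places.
prismatic axis z_3 = (-0.8536,0.1464,0.5000)
J_v[:, 3] = z_3; J_ω[:, 3] = (0,0,0)
entry J[0][3] = -0.8536

-0.854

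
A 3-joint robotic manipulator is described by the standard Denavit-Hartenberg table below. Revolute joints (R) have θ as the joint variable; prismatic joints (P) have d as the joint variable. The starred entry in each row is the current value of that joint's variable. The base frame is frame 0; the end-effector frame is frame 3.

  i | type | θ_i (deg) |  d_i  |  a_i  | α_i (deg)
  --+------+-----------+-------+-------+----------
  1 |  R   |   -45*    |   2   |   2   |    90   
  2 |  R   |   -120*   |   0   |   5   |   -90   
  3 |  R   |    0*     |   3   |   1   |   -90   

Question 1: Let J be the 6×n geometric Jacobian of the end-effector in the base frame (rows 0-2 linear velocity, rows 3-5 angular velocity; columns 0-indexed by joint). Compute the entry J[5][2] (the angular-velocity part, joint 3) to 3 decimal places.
axis z_2 = (0.6124,-0.6124,-0.5000); lever o_n−o_2 = (1.4836,-1.4836,-2.3660)
cross product → J_v[:, 2] = (0.7071,0.7071,0.0000)
J_ω[:, 2] = z_2
entry J[5][2] = -0.5000

-0.500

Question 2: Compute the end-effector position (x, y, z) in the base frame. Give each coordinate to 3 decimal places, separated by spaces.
after link 1: o_1 = (1.4142, -1.4142, 2.0000)
after link 2: o_2 = (-0.3536, 0.3536, -2.3301)
after link 3: o_3 = (1.1300, -1.1300, -4.6962)

1.130 -1.130 -4.696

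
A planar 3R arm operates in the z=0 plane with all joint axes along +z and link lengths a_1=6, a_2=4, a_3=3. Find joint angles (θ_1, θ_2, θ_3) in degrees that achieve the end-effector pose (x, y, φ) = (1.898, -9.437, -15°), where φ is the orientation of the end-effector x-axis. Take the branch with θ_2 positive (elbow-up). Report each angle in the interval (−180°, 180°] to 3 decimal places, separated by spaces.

wrist centre = target − a_3·(cos φ, sin φ) = (-0.9998, -8.6605)
cos θ_2 = (76.0046−6²−4²)/(2·6·4) = 0.5001; θ_2 = 59.9937° (elbow-up)
β = atan2(-8.6605,-0.9998) = -96.5851°; ψ = atan2(3.4639,8.0004) = 23.4109°
θ_1 = β − ψ = -119.9960°
θ_3 = φ − θ_1 − θ_2 = 45.0023° (wrapped to (-180°,180°])

-119.996 59.994 45.002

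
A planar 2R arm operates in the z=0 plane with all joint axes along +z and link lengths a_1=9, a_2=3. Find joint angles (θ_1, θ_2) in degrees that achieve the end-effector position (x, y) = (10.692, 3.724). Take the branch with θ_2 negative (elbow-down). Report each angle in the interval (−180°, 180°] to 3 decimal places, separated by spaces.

30.001 -44.995

cos θ_2 = (128.1870−9²−3²)/(2·9·3) = 0.7072; θ_2 = -44.9951° (elbow-down)
β = atan2(3.7240,10.6920) = 19.2031°; ψ = atan2(-2.1211,11.1215) = -10.7980°
θ_1 = β − ψ = 30.0011°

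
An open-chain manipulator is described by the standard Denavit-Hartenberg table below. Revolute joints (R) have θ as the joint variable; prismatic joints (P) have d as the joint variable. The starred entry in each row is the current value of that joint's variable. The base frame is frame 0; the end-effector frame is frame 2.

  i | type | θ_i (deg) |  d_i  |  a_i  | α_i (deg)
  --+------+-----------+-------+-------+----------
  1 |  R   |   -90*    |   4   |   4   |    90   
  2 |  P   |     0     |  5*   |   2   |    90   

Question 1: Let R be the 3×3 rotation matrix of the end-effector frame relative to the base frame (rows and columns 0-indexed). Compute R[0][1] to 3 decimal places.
End-effector y-axis (col 1 of R) = (-1.0000,-0.0000,0.0000)
R[0][1] = -1.0000

-1.000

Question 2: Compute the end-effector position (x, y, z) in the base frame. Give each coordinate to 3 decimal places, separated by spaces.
after link 1: o_1 = (0.0000, -4.0000, 4.0000)
after link 2: o_2 = (-5.0000, -6.0000, 4.0000)

-5.000 -6.000 4.000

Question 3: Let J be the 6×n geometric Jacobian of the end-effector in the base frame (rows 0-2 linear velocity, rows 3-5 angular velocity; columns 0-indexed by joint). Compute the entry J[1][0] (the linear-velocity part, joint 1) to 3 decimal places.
axis z_0 = ẑ; lever o_n−o_0 = (-5.0000,-6.0000,4.0000)
cross product → J_v[:, 0] = (6.0000,-5.0000,0.0000)
J_ω[:, 0] = z_0
entry J[1][0] = -5.0000

-5.000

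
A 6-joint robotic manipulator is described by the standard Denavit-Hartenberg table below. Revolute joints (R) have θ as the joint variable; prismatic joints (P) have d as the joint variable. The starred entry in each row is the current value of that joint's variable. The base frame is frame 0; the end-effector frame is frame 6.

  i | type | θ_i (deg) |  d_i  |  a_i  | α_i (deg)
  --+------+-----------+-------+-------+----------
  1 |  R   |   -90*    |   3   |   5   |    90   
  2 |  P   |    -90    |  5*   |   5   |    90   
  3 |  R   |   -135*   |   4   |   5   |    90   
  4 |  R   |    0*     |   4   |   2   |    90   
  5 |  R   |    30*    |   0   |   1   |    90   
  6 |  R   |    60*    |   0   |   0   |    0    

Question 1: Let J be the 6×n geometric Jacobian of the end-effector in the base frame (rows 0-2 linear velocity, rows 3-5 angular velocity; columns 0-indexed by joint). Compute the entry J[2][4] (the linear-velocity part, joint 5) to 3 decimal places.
0.259

axis z_4 = (0.0000,-1.0000,0.0000); lever o_n−o_4 = (0.2588,0.0000,0.9659)
cross product → J_v[:, 4] = (-0.9659,0.0000,0.2588)
J_ω[:, 4] = z_4
entry J[2][4] = 0.2588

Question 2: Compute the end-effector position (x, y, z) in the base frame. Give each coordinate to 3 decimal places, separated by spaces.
after link 1: o_1 = (0.0000, -5.0000, 3.0000)
after link 2: o_2 = (-5.0000, -5.0000, -2.0000)
after link 3: o_3 = (-1.4645, -1.0000, 1.5355)
after link 4: o_4 = (-2.8787, -1.0000, 5.7782)
after link 5: o_5 = (-2.6199, -1.0000, 6.7441)
after link 6: o_6 = (-2.6199, -1.0000, 6.7441)

-2.620 -1.000 6.744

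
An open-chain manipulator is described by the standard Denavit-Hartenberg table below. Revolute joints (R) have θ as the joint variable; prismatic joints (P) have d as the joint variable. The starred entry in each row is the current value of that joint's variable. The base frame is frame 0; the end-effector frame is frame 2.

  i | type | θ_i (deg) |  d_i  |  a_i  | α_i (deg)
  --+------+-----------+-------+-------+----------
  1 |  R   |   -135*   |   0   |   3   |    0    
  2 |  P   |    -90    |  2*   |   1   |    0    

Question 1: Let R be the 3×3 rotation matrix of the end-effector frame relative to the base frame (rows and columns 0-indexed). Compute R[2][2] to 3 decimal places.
1.000

End-effector z-axis (col 2 of R) = (0.0000,0.0000,1.0000)
R[2][2] = 1.0000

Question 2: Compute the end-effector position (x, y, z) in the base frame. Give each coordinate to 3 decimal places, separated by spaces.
after link 1: o_1 = (-2.1213, -2.1213, 0.0000)
after link 2: o_2 = (-2.8284, -1.4142, 2.0000)

-2.828 -1.414 2.000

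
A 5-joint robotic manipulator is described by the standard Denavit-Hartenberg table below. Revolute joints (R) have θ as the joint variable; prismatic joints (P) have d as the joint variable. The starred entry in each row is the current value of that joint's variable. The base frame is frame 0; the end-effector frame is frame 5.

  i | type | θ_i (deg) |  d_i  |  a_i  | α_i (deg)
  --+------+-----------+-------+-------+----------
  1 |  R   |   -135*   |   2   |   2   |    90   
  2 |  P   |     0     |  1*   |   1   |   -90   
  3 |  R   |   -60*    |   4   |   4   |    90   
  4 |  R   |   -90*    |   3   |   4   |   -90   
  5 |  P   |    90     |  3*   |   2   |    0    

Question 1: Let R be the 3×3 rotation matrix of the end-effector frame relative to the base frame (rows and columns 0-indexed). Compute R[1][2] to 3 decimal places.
End-effector z-axis (col 2 of R) = (-0.9659,0.2588,0.0000)
R[1][2] = 0.2588

0.259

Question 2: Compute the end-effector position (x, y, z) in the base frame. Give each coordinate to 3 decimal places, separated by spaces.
after link 1: o_1 = (-1.4142, -1.4142, 2.0000)
after link 2: o_2 = (-2.8284, -1.4142, 2.0000)
after link 3: o_3 = (-6.6921, -0.3789, 6.0000)
after link 4: o_4 = (-5.9157, 2.5188, 2.0000)
after link 5: o_5 = (-9.3311, 1.3634, 2.0000)

-9.331 1.363 2.000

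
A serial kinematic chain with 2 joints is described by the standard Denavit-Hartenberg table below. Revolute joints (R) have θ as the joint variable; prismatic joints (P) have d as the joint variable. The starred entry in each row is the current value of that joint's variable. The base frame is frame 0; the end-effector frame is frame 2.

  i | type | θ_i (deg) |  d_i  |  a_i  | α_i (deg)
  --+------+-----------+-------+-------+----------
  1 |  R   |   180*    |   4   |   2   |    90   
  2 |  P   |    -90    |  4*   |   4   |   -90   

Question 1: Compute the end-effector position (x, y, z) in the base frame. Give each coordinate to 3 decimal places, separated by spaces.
-2.000 4.000 0.000

after link 1: o_1 = (-2.0000, 0.0000, 4.0000)
after link 2: o_2 = (-2.0000, 4.0000, 0.0000)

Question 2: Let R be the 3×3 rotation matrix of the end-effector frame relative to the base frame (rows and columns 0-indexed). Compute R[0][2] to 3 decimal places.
End-effector z-axis (col 2 of R) = (-1.0000,0.0000,0.0000)
R[0][2] = -1.0000

-1.000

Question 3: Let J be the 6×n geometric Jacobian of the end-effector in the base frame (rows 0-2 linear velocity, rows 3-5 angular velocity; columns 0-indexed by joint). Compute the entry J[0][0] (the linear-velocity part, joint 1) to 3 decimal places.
-4.000

axis z_0 = ẑ; lever o_n−o_0 = (-2.0000,4.0000,0.0000)
cross product → J_v[:, 0] = (-4.0000,-2.0000,0.0000)
J_ω[:, 0] = z_0
entry J[0][0] = -4.0000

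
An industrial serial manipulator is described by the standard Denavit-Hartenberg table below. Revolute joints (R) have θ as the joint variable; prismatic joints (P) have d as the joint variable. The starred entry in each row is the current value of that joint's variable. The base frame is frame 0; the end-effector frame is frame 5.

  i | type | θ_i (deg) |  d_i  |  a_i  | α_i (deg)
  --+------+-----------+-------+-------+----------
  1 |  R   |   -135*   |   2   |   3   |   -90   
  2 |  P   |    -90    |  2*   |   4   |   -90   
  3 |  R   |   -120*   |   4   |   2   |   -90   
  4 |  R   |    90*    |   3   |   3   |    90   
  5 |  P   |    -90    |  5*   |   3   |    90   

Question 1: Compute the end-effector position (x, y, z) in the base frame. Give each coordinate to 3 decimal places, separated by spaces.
2.872 -8.529 2.500

after link 1: o_1 = (-2.1213, -2.1213, 2.0000)
after link 2: o_2 = (-0.7071, -3.5355, 6.0000)
after link 3: o_3 = (-2.3108, -7.5887, 5.0000)
after link 4: o_4 = (0.8712, -6.5280, 7.5981)
after link 5: o_5 = (2.8724, -8.5292, 2.5000)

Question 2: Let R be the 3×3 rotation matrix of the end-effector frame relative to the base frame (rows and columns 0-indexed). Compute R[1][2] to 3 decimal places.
End-effector z-axis (col 2 of R) = (-0.7071,-0.7071,-0.0000)
R[1][2] = -0.7071

-0.707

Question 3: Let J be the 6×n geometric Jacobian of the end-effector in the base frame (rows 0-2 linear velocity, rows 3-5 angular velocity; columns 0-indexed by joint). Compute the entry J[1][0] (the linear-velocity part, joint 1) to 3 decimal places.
axis z_0 = ẑ; lever o_n−o_0 = (2.8724,-8.5292,2.5000)
cross product → J_v[:, 0] = (8.5292,2.8724,-0.0000)
J_ω[:, 0] = z_0
entry J[1][0] = 2.8724

2.872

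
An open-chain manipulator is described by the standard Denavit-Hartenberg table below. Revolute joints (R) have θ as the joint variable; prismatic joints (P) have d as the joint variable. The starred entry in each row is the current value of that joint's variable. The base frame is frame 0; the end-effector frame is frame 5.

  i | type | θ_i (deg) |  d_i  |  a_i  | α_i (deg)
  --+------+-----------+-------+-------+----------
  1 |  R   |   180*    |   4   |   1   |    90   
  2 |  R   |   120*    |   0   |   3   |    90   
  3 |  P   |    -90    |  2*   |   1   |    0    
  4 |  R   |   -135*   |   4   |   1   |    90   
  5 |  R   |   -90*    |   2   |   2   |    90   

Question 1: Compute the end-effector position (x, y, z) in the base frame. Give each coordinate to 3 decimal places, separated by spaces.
-2.611 1.121 9.210

after link 1: o_1 = (-1.0000, 0.0000, 4.0000)
after link 2: o_2 = (0.5000, -0.0000, 6.5981)
after link 3: o_3 = (-1.2321, -1.0000, 7.5981)
after link 4: o_4 = (-5.0497, -0.2929, 8.9857)
after link 5: o_5 = (-2.6105, 1.1213, 9.2104)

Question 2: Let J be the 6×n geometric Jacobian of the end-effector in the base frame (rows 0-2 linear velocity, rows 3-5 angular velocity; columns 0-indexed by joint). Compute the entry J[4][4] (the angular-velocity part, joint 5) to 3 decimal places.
0.707

axis z_4 = (0.3536,0.7071,0.6124); lever o_n−o_4 = (2.4392,1.4142,0.2247)
cross product → J_v[:, 4] = (-0.7071,1.4142,-1.2247)
J_ω[:, 4] = z_4
entry J[4][4] = 0.7071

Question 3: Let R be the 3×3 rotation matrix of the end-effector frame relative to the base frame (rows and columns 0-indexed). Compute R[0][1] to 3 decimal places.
0.354

End-effector y-axis (col 1 of R) = (0.3536,0.7071,0.6124)
R[0][1] = 0.3536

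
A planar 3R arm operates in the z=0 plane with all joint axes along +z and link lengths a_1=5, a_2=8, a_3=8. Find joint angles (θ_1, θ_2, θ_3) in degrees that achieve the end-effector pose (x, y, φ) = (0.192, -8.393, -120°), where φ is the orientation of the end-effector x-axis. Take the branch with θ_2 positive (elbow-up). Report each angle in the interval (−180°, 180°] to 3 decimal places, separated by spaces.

wrist centre = target − a_3·(cos φ, sin φ) = (4.1920, -1.4648)
cos θ_2 = (19.7185−5²−8²)/(2·5·8) = -0.8660; θ_2 = 149.9992° (elbow-up)
β = atan2(-1.4648,4.1920) = -19.2608°; ψ = atan2(4.0001,-1.9282) = 115.7353°
θ_1 = β − ψ = -134.9961°
θ_3 = φ − θ_1 − θ_2 = -135.0032° (wrapped to (-180°,180°])

-134.996 149.999 -135.003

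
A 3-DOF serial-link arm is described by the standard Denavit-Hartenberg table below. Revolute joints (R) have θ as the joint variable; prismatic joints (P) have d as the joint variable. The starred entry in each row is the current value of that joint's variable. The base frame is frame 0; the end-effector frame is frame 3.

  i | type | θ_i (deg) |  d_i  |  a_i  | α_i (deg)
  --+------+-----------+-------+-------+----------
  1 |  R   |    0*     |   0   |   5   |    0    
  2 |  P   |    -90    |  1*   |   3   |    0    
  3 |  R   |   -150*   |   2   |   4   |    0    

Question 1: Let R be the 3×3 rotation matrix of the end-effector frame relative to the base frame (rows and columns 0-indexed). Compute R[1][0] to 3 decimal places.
0.866

End-effector x-axis (col 0 of R) = (-0.5000,0.8660,0.0000)
R[1][0] = 0.8660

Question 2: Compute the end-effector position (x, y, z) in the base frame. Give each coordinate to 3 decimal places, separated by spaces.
after link 1: o_1 = (5.0000, 0.0000, 0.0000)
after link 2: o_2 = (5.0000, -3.0000, 1.0000)
after link 3: o_3 = (3.0000, 0.4641, 3.0000)

3.000 0.464 3.000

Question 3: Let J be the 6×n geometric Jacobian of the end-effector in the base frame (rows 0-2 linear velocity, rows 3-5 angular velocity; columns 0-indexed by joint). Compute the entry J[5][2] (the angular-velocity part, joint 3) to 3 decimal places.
1.000

axis z_2 = (0.0000,0.0000,1.0000); lever o_n−o_2 = (-2.0000,3.4641,2.0000)
cross product → J_v[:, 2] = (-3.4641,-2.0000,0.0000)
J_ω[:, 2] = z_2
entry J[5][2] = 1.0000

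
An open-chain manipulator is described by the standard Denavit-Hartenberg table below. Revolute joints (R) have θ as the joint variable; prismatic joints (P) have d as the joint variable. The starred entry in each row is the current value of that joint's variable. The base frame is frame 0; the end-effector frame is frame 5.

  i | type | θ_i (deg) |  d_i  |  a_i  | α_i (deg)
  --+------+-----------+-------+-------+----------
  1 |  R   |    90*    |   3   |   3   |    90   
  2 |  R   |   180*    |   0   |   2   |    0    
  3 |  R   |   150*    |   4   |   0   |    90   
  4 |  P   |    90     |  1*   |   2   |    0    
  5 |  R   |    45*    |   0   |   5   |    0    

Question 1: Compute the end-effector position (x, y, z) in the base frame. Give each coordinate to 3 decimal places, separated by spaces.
9.536 -2.562 3.902

after link 1: o_1 = (0.0000, 3.0000, 3.0000)
after link 2: o_2 = (0.0000, 1.0000, 3.0000)
after link 3: o_3 = (4.0000, 1.0000, 3.0000)
after link 4: o_4 = (6.0000, 0.5000, 2.1340)
after link 5: o_5 = (9.5355, -2.5619, 3.9017)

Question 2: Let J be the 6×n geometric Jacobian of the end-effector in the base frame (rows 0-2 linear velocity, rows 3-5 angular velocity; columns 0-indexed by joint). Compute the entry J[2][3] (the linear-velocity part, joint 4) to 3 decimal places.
-0.866

prismatic axis z_3 = (0.0000,-0.5000,-0.8660)
J_v[:, 3] = z_3; J_ω[:, 3] = (0,0,0)
entry J[2][3] = -0.8660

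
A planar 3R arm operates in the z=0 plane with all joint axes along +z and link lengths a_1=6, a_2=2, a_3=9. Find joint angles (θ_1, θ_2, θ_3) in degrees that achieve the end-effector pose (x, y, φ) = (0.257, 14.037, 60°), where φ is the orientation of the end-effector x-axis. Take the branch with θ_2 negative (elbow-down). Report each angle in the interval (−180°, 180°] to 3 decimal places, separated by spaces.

134.998 -44.984 -30.014

wrist centre = target − a_3·(cos φ, sin φ) = (-4.2430, 6.2428)
cos θ_2 = (56.9752−6²−2²)/(2·6·2) = 0.7073; θ_2 = -44.9842° (elbow-down)
β = atan2(6.2428,-4.2430) = 124.2026°; ψ = atan2(-1.4138,7.4146) = -10.7956°
θ_1 = β − ψ = 134.9982°
θ_3 = φ − θ_1 − θ_2 = -30.0140° (wrapped to (-180°,180°])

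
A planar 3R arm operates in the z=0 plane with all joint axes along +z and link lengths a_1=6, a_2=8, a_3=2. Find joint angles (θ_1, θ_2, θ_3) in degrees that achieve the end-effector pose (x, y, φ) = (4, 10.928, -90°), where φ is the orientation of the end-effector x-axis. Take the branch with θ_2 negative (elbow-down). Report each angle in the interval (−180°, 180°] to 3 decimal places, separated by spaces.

90.003 -30.006 -149.997

wrist centre = target − a_3·(cos φ, sin φ) = (4.0000, 12.9280)
cos θ_2 = (183.1332−6²−8²)/(2·6·8) = 0.8660; θ_2 = -30.0063° (elbow-down)
β = atan2(12.9280,4.0000) = 72.8076°; ψ = atan2(-4.0008,12.9278) = -17.1957°
θ_1 = β − ψ = 90.0034°
θ_3 = φ − θ_1 − θ_2 = -149.9971° (wrapped to (-180°,180°])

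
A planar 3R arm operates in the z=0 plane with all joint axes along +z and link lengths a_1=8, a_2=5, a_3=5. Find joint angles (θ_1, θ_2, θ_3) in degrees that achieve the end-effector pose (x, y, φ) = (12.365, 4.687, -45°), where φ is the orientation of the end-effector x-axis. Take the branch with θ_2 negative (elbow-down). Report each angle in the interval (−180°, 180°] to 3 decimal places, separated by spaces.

wrist centre = target − a_3·(cos φ, sin φ) = (8.8295, 8.2225)
cos θ_2 = (145.5695−8²−5²)/(2·8·5) = 0.7071; θ_2 = -44.9990° (elbow-down)
β = atan2(8.2225,8.8295) = 42.9615°; ψ = atan2(-3.5355,11.5356) = -17.0394°
θ_1 = β − ψ = 60.0010°
θ_3 = φ − θ_1 − θ_2 = -60.0020° (wrapped to (-180°,180°])

60.001 -44.999 -60.002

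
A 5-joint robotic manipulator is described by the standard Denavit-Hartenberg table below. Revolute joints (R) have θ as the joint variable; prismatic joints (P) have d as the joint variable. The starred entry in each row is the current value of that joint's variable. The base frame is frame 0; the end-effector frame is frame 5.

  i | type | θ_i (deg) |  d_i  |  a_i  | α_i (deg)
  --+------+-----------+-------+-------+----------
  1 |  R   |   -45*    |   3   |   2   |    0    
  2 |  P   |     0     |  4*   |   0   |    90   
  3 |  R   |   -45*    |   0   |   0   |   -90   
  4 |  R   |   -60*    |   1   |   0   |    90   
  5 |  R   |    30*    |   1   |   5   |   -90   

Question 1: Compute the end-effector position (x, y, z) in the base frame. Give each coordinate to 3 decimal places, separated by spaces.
0.809 -6.819 8.556

after link 1: o_1 = (1.4142, -1.4142, 3.0000)
after link 2: o_2 = (1.4142, -1.4142, 7.0000)
after link 3: o_3 = (1.4142, -1.4142, 7.0000)
after link 4: o_4 = (1.9142, -1.9142, 7.7071)
after link 5: o_5 = (0.8085, -6.8189, 8.5563)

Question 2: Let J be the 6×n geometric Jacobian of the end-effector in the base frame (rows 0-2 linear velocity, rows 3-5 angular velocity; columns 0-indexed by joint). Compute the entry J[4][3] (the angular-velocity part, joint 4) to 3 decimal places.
-0.500

axis z_3 = (0.5000,-0.5000,0.7071); lever o_n−o_3 = (-0.6057,-5.4047,1.5563)
cross product → J_v[:, 3] = (3.0436,-1.2064,-3.0052)
J_ω[:, 3] = z_3
entry J[4][3] = -0.5000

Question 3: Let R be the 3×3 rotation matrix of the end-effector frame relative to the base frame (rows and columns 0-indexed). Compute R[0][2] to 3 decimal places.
0.614

End-effector z-axis (col 2 of R) = (0.6142,-0.0018,0.7891)
R[0][2] = 0.6142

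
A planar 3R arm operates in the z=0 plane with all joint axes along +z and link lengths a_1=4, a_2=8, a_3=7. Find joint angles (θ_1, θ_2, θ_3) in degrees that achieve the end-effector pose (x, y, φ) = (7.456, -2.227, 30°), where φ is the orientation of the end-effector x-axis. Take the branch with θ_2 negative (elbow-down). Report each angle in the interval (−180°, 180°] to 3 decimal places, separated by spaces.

wrist centre = target − a_3·(cos φ, sin φ) = (1.3938, -5.7270)
cos θ_2 = (34.7413−4²−8²)/(2·4·8) = -0.7072; θ_2 = -135.0049° (elbow-down)
β = atan2(-5.7270,1.3938) = -76.3214°; ψ = atan2(-5.6564,-1.6573) = -106.3308°
θ_1 = β − ψ = 30.0094°
θ_3 = φ − θ_1 − θ_2 = 134.9955° (wrapped to (-180°,180°])

30.009 -135.005 134.996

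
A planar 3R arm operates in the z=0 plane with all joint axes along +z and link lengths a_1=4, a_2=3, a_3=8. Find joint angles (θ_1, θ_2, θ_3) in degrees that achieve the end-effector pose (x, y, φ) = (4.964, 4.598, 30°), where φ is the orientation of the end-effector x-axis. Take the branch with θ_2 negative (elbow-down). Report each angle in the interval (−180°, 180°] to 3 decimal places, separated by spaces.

-149.997 -149.999 -30.005

wrist centre = target − a_3·(cos φ, sin φ) = (-1.9642, 0.5980)
cos θ_2 = (4.2157−4²−3²)/(2·4·3) = -0.8660; θ_2 = -149.9985° (elbow-down)
β = atan2(0.5980,-1.9642) = 163.0672°; ψ = atan2(-1.5001,1.4020) = -46.9362°
θ_1 = β − ψ = 210.0033°
θ_3 = φ − θ_1 − θ_2 = -30.0048° (wrapped to (-180°,180°])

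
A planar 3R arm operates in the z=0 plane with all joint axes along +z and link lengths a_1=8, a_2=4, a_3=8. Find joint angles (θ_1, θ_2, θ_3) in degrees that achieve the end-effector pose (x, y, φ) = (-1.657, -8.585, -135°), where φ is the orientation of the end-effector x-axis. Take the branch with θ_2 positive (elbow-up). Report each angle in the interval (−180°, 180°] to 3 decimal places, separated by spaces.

wrist centre = target − a_3·(cos φ, sin φ) = (3.9999, -2.9281)
cos θ_2 = (24.5729−8²−4²)/(2·8·4) = -0.8660; θ_2 = 150.0027° (elbow-up)
β = atan2(-2.9281,3.9999) = -36.2065°; ψ = atan2(1.9998,4.5358) = 23.7927°
θ_1 = β − ψ = -59.9992°
θ_3 = φ − θ_1 − θ_2 = 134.9965° (wrapped to (-180°,180°])

-59.999 150.003 134.996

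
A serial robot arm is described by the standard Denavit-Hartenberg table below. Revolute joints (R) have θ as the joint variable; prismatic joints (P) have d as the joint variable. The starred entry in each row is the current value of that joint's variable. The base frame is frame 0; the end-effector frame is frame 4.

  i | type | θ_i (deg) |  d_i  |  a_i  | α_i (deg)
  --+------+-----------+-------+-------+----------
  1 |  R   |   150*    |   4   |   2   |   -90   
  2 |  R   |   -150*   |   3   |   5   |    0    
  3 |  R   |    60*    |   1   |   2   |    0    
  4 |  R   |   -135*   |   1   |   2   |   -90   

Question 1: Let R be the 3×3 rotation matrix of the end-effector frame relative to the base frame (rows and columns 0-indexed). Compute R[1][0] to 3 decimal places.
End-effector x-axis (col 0 of R) = (0.6124,-0.3536,-0.7071)
R[1][0] = -0.3536

-0.354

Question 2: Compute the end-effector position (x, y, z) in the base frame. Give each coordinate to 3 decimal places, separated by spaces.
0.743 -6.202 7.086

after link 1: o_1 = (-1.7321, 1.0000, 4.0000)
after link 2: o_2 = (0.5179, -3.7631, 6.5000)
after link 3: o_3 = (0.0179, -4.6292, 8.5000)
after link 4: o_4 = (0.7427, -6.2023, 7.0858)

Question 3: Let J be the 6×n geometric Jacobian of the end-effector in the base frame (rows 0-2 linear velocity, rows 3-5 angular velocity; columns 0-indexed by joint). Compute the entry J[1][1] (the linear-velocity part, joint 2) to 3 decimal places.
axis z_1 = (-0.5000,-0.8660,0.0000); lever o_n−o_1 = (2.4747,-7.2023,3.0858)
cross product → J_v[:, 1] = (-2.6724,1.5429,5.7443)
J_ω[:, 1] = z_1
entry J[1][1] = 1.5429

1.543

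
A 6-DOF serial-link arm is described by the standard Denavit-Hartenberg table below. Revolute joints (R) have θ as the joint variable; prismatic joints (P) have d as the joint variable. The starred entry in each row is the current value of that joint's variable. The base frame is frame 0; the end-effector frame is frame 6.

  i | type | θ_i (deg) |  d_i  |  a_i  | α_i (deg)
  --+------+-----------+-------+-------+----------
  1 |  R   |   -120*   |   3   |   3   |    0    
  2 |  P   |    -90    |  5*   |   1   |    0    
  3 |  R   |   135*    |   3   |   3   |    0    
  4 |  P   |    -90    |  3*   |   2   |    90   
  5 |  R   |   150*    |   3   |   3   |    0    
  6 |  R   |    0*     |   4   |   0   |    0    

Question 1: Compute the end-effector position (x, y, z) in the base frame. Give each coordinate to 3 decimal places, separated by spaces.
after link 1: o_1 = (-1.5000, -2.5981, 3.0000)
after link 2: o_2 = (-2.3660, -2.0981, 8.0000)
after link 3: o_3 = (-1.5896, -4.9959, 11.0000)
after link 4: o_4 = (-3.5214, -5.5135, 14.0000)
after link 5: o_5 = (-1.7883, -1.9433, 15.5000)
after link 6: o_6 = (-2.8236, 1.9204, 15.5000)

-2.824 1.920 15.500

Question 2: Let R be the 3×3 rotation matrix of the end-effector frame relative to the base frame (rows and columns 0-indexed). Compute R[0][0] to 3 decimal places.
End-effector x-axis (col 0 of R) = (0.8365,0.2241,0.5000)
R[0][0] = 0.8365

0.837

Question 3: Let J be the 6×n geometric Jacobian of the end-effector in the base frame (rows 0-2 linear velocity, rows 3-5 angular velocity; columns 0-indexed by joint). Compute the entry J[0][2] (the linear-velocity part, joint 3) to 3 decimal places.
axis z_2 = (0.0000,0.0000,1.0000); lever o_n−o_2 = (-0.4576,4.0185,7.5000)
cross product → J_v[:, 2] = (-4.0185,-0.4576,0.0000)
J_ω[:, 2] = z_2
entry J[0][2] = -4.0185

-4.018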